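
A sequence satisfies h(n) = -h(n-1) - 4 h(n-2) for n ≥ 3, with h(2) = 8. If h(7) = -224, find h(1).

Let h(1) = y.
h(3) = -8 - 4y
h(4) = -24 + 4y
h(5) = 56 + 12y
h(6) = 40 - 28y
h(7) = -264 - 20y
So -264 - 20y = -224, giving y = -2.

-2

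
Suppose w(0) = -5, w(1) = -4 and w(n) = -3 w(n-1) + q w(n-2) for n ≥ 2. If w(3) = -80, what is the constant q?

-4

w(2) = 12 - 5q
w(3) = -36 + 11q
So -36 + 11q = -80, giving q = -4.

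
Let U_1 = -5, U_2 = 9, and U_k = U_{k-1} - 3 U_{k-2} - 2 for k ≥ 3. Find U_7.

167

U_3 = 9 - 3*(-5) - 2 = 22
U_4 = 22 - 3*9 - 2 = -7
U_5 = (-7) - 3*22 - 2 = -75
U_6 = (-75) - 3*(-7) - 2 = -56
U_7 = (-56) - 3*(-75) - 2 = 167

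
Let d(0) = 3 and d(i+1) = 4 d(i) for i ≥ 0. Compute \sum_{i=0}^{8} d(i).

262143

d(1) = 4·3 = 12
d(2) = 4·12 = 48
d(3) = 4·48 = 192
d(4) = 4·192 = 768
d(5) = 4·768 = 3072
d(6) = 4·3072 = 12288
d(7) = 4·12288 = 49152
d(8) = 4·49152 = 196608
Sum = 3 + 12 + 48 + 192 + 768 + 3072 + 12288 + 49152 + 196608 = 262143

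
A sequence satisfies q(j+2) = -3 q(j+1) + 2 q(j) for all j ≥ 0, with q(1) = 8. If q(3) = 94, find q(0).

Let q(0) = y.
q(2) = -24 + 2y
q(3) = 88 - 6y
So 88 - 6y = 94, giving y = -1.

-1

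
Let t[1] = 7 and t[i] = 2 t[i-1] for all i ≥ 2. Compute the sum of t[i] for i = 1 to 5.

t[2] = 2·7 = 14
t[3] = 2·14 = 28
t[4] = 2·28 = 56
t[5] = 2·56 = 112
Sum = 7 + 14 + 28 + 56 + 112 = 217

217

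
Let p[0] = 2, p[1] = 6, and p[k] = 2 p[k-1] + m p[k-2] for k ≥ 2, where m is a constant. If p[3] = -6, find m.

-3

p[2] = 12 + 2m
p[3] = 24 + 10m
So 24 + 10m = -6, giving m = -3.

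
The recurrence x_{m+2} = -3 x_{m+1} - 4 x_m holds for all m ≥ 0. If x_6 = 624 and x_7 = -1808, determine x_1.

8

Rearranging, x_{m-2} = (x_m + 3 x_{m-1}) / -4.
x_5 = (-1808 + 3·624) / -4 = 64/-4 = -16
x_4 = (624 + 3·(-16)) / -4 = 576/-4 = -144
x_3 = (-16 + 3·(-144)) / -4 = -448/-4 = 112
x_2 = (-144 + 3·112) / -4 = 192/-4 = -48
x_1 = (112 + 3·(-48)) / -4 = -32/-4 = 8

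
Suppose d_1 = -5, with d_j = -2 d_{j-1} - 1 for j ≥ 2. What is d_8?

597

d_2 = -2·(-5) - 1 = 9
d_3 = -2·9 - 1 = -19
d_4 = -2·(-19) - 1 = 37
d_5 = -2·37 - 1 = -75
d_6 = -2·(-75) - 1 = 149
d_7 = -2·149 - 1 = -299
d_8 = -2·(-299) - 1 = 597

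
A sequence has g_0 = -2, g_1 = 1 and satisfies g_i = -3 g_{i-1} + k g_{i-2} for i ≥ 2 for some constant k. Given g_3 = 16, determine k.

1

g_2 = -3 - 2k
g_3 = 9 + 7k
So 9 + 7k = 16, giving k = 1.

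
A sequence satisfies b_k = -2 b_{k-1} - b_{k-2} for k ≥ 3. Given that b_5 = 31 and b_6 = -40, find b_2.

-4

Rearranging, b_{k-2} = -(b_k + 2 b_{k-1}).
b_4 = -(-40 + 2(31)) = -22
b_3 = -(31 + 2(-22)) = 13
b_2 = -(-22 + 2(13)) = -4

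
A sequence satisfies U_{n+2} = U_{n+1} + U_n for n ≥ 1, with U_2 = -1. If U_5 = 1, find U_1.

Let U_1 = v.
U_3 = -1 + v
U_4 = -2 + v
U_5 = -3 + 2v
So -3 + 2v = 1, giving v = 2.

2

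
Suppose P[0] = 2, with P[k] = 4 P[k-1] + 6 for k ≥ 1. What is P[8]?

262142

P[1] = 4(2) + 6 = 14
P[2] = 4(14) + 6 = 62
P[3] = 4(62) + 6 = 254
P[4] = 4(254) + 6 = 1022
P[5] = 4(1022) + 6 = 4094
P[6] = 4(4094) + 6 = 16382
P[7] = 4(16382) + 6 = 65534
P[8] = 4(65534) + 6 = 262142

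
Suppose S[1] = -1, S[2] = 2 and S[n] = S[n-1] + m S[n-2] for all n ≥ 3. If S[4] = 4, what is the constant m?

S[3] = 2 - m
S[4] = 2 + m
So 2 + m = 4, giving m = 2.

2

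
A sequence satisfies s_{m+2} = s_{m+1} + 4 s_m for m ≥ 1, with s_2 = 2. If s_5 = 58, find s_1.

Let s_1 = w.
s_3 = 2 + 4w
s_4 = 10 + 4w
s_5 = 18 + 20w
So 18 + 20w = 58, giving w = 2.

2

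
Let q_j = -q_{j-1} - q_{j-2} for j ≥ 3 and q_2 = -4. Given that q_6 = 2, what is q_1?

2

Let q_1 = v.
q_3 = 4 - v
q_4 = v
q_5 = -4
q_6 = 4 - v
So 4 - v = 2, giving v = 2.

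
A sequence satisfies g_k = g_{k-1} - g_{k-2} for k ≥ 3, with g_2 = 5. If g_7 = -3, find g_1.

-3

Let g_1 = v.
g_3 = 5 - v
g_4 = -v
g_5 = -5
g_6 = -5 + v
g_7 = v
So v = -3, giving v = -3.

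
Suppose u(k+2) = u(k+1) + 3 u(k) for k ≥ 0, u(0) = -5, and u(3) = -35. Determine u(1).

-5

Let u(1) = x.
u(2) = -15 + x
u(3) = -15 + 4x
So -15 + 4x = -35, giving x = -5.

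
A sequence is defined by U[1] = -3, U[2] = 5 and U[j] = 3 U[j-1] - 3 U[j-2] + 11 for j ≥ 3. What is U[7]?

U[3] = 3(5) - 3(-3) + 11 = 35
U[4] = 3(35) - 3(5) + 11 = 101
U[5] = 3(101) - 3(35) + 11 = 209
U[6] = 3(209) - 3(101) + 11 = 335
U[7] = 3(335) - 3(209) + 11 = 389

389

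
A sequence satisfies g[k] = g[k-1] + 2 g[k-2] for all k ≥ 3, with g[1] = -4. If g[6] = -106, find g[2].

Let g[2] = y.
g[3] = -8 + y
g[4] = -8 + 3y
g[5] = -24 + 5y
g[6] = -40 + 11y
So -40 + 11y = -106, giving y = -6.

-6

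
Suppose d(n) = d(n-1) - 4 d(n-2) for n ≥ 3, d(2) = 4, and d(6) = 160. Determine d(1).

5

Let d(1) = v.
d(3) = 4 - 4v
d(4) = -12 - 4v
d(5) = -28 + 12v
d(6) = 20 + 28v
So 20 + 28v = 160, giving v = 5.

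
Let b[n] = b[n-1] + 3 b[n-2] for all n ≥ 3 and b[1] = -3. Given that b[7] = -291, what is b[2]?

-3

Let b[2] = y.
b[3] = -9 + y
b[4] = -9 + 4y
b[5] = -36 + 7y
b[6] = -63 + 19y
b[7] = -171 + 40y
So -171 + 40y = -291, giving y = -3.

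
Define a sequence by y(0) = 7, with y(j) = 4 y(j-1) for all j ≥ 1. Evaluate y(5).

7168

y(1) = 4(7) = 28
y(2) = 4(28) = 112
y(3) = 4(112) = 448
y(4) = 4(448) = 1792
y(5) = 4(1792) = 7168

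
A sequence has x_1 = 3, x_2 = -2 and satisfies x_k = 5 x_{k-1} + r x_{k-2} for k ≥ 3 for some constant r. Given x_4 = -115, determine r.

-5

x_3 = -10 + 3r
x_4 = -50 + 13r
So -50 + 13r = -115, giving r = -5.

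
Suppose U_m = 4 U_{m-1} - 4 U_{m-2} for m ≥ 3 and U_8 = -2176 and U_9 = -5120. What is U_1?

4

Rearranging, U_{m-2} = (U_m - 4 U_{m-1}) / -4.
U_7 = (-5120 - 4*(-2176)) / -4 = 3584/-4 = -896
U_6 = (-2176 - 4*(-896)) / -4 = 1408/-4 = -352
U_5 = (-896 - 4*(-352)) / -4 = 512/-4 = -128
U_4 = (-352 - 4*(-128)) / -4 = 160/-4 = -40
U_3 = (-128 - 4*(-40)) / -4 = 32/-4 = -8
U_2 = (-40 - 4*(-8)) / -4 = -8/-4 = 2
U_1 = (-8 - 4*2) / -4 = -16/-4 = 4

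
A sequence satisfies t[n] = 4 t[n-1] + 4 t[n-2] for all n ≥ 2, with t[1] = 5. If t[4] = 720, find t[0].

Let t[0] = z.
t[2] = 20 + 4z
t[3] = 100 + 16z
t[4] = 480 + 80z
So 480 + 80z = 720, giving z = 3.

3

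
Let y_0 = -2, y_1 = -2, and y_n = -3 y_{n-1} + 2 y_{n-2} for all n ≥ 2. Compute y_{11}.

y_2 = -3·(-2) + 2·(-2) = 2
y_3 = -3·2 + 2·(-2) = -10
y_4 = -3·(-10) + 2·2 = 34
y_5 = -3·34 + 2·(-10) = -122
y_6 = -3·(-122) + 2·34 = 434
y_7 = -3·434 + 2·(-122) = -1546
y_8 = -3·(-1546) + 2·434 = 5506
y_9 = -3·5506 + 2·(-1546) = -19610
y_{10} = -3·(-19610) + 2·5506 = 69842
y_{11} = -3·69842 + 2·(-19610) = -248746

-248746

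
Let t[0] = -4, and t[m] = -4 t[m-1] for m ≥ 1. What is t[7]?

t[1] = -4·(-4) = 16
t[2] = -4·16 = -64
t[3] = -4·(-64) = 256
t[4] = -4·256 = -1024
t[5] = -4·(-1024) = 4096
t[6] = -4·4096 = -16384
t[7] = -4·(-16384) = 65536

65536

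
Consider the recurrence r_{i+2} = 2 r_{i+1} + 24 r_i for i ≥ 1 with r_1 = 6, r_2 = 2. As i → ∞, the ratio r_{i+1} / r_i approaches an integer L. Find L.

The characteristic equation is r^2 - 2r - 24 = 0, which factors as (r - 6)(r + 4) = 0.
So the roots are 6 and -4. Since |6| > |-4| and the coefficient of 6^i is non-zero, the ratio tends to 6.

6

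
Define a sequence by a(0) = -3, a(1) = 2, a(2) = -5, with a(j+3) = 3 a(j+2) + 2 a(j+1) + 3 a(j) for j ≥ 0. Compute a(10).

a(3) = 3·(-5) + 2·2 + 3·(-3) = -20
a(4) = 3·(-20) + 2·(-5) + 3·2 = -64
a(5) = 3·(-64) + 2·(-20) + 3·(-5) = -247
a(6) = 3·(-247) + 2·(-64) + 3·(-20) = -929
a(7) = 3·(-929) + 2·(-247) + 3·(-64) = -3473
a(8) = 3·(-3473) + 2·(-929) + 3·(-247) = -13018
a(9) = 3·(-13018) + 2·(-3473) + 3·(-929) = -48787
a(10) = 3·(-48787) + 2·(-13018) + 3·(-3473) = -182816

-182816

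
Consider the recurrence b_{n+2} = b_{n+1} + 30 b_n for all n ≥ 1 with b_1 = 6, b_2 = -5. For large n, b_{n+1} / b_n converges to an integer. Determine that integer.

The characteristic equation is r^2 - r - 30 = 0, which factors as (r - 6)(r + 5) = 0.
So the roots are 6 and -5. Since |6| > |-5| and the coefficient of 6^n is non-zero, the ratio tends to 6.

6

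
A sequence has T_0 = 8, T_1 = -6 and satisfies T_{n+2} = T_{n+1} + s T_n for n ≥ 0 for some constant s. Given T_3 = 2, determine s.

4

T_2 = -6 + 8s
T_3 = -6 + 2s
So -6 + 2s = 2, giving s = 4.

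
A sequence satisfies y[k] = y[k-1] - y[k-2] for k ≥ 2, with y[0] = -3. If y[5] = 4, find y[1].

-7

Let y[1] = x.
y[2] = 3 + x
y[3] = 3
y[4] = -x
y[5] = -3 - x
So -3 - x = 4, giving x = -7.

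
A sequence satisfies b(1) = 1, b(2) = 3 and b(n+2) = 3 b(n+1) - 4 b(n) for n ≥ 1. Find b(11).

b(3) = 3*3 - 4*1 = 5
b(4) = 3*5 - 4*3 = 3
b(5) = 3*3 - 4*5 = -11
b(6) = 3*(-11) - 4*3 = -45
b(7) = 3*(-45) - 4*(-11) = -91
b(8) = 3*(-91) - 4*(-45) = -93
b(9) = 3*(-93) - 4*(-91) = 85
b(10) = 3*85 - 4*(-93) = 627
b(11) = 3*627 - 4*85 = 1541

1541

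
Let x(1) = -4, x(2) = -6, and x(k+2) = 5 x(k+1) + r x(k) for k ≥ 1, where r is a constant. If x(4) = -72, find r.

x(3) = -30 - 4r
x(4) = -150 - 26r
So -150 - 26r = -72, giving r = -3.

-3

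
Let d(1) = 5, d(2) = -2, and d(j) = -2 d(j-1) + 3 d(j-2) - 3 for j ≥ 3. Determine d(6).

d(3) = -2(-2) + 3(5) - 3 = 16
d(4) = -2(16) + 3(-2) - 3 = -41
d(5) = -2(-41) + 3(16) - 3 = 127
d(6) = -2(127) + 3(-41) - 3 = -380

-380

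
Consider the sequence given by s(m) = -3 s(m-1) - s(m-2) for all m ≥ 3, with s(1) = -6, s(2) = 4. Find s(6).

94

s(3) = -3(4) - (-6) = -6
s(4) = -3(-6) - 4 = 14
s(5) = -3(14) - (-6) = -36
s(6) = -3(-36) - 14 = 94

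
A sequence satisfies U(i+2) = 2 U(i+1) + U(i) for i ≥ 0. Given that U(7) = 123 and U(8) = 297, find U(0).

Rearranging, U(i-2) = U(i) - 2 U(i-1).
U(6) = 297 - 2·123 = 51
U(5) = 123 - 2·51 = 21
U(4) = 51 - 2·21 = 9
U(3) = 21 - 2·9 = 3
U(2) = 9 - 2·3 = 3
U(1) = 3 - 2·3 = -3
U(0) = 3 - 2·(-3) = 9

9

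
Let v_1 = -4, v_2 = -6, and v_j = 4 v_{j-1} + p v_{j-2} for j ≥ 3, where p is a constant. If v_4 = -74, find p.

v_3 = -24 - 4p
v_4 = -96 - 22p
So -96 - 22p = -74, giving p = -1.

-1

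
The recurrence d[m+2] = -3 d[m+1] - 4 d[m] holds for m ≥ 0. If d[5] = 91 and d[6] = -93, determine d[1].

-5

Rearranging, d[m-2] = (d[m] + 3 d[m-1]) / -4.
d[4] = (-93 + 3·91) / -4 = 180/-4 = -45
d[3] = (91 + 3·(-45)) / -4 = -44/-4 = 11
d[2] = (-45 + 3·11) / -4 = -12/-4 = 3
d[1] = (11 + 3·3) / -4 = 20/-4 = -5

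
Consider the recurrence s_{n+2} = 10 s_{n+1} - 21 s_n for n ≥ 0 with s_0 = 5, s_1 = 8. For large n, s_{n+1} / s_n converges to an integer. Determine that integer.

The characteristic equation is r^2 - 10r + 21 = 0, which factors as (r - 7)(r - 3) = 0.
So the roots are 7 and 3. Since |7| > |3| and the coefficient of 7^n is non-zero, the ratio tends to 7.

7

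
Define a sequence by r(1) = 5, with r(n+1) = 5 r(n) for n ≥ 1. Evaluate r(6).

r(2) = 5(5) = 25
r(3) = 5(25) = 125
r(4) = 5(125) = 625
r(5) = 5(625) = 3125
r(6) = 5(3125) = 15625

15625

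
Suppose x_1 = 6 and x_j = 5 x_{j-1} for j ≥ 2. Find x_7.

93750

x_2 = 5(6) = 30
x_3 = 5(30) = 150
x_4 = 5(150) = 750
x_5 = 5(750) = 3750
x_6 = 5(3750) = 18750
x_7 = 5(18750) = 93750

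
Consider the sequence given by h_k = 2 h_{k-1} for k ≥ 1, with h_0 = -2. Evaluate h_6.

h_1 = 2·(-2) = -4
h_2 = 2·(-4) = -8
h_3 = 2·(-8) = -16
h_4 = 2·(-16) = -32
h_5 = 2·(-32) = -64
h_6 = 2·(-64) = -128

-128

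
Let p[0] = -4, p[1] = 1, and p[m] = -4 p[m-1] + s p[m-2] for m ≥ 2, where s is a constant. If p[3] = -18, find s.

-2

p[2] = -4 - 4s
p[3] = 16 + 17s
So 16 + 17s = -18, giving s = -2.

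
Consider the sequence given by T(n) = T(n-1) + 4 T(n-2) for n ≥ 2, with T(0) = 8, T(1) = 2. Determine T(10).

43138

T(2) = 2 + 4(8) = 34
T(3) = 34 + 4(2) = 42
T(4) = 42 + 4(34) = 178
T(5) = 178 + 4(42) = 346
T(6) = 346 + 4(178) = 1058
T(7) = 1058 + 4(346) = 2442
T(8) = 2442 + 4(1058) = 6674
T(9) = 6674 + 4(2442) = 16442
T(10) = 16442 + 4(6674) = 43138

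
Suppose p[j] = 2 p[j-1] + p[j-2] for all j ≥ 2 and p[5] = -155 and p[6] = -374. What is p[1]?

Rearranging, p[j-2] = p[j] - 2 p[j-1].
p[4] = -374 - 2·(-155) = -64
p[3] = -155 - 2·(-64) = -27
p[2] = -64 - 2·(-27) = -10
p[1] = -27 - 2·(-10) = -7

-7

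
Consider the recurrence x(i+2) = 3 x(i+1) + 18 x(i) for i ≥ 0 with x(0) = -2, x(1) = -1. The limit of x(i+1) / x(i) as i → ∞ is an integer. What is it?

6

The characteristic equation is r^2 - 3r - 18 = 0, which factors as (r - 6)(r + 3) = 0.
So the roots are 6 and -3. Since |6| > |-3| and the coefficient of 6^i is non-zero, the ratio tends to 6.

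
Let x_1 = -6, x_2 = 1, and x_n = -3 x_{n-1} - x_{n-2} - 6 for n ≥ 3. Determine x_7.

x_3 = -3(1) - (-6) - 6 = -3
x_4 = -3(-3) - 1 - 6 = 2
x_5 = -3(2) - (-3) - 6 = -9
x_6 = -3(-9) - 2 - 6 = 19
x_7 = -3(19) - (-9) - 6 = -54

-54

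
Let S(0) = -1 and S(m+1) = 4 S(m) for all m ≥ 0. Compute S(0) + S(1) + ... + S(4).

-341

S(1) = 4(-1) = -4
S(2) = 4(-4) = -16
S(3) = 4(-16) = -64
S(4) = 4(-64) = -256
Sum = (-1) + (-4) + (-16) + (-64) + (-256) = -341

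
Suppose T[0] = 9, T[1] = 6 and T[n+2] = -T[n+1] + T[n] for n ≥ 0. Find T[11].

T[2] = -6 + 9 = 3
T[3] = -3 + 6 = 3
T[4] = -3 + 3 = 0
T[5] = -0 + 3 = 3
T[6] = -3 + 0 = -3
T[7] = -(-3) + 3 = 6
T[8] = -6 + (-3) = -9
T[9] = -(-9) + 6 = 15
T[10] = -15 + (-9) = -24
T[11] = -(-24) + 15 = 39

39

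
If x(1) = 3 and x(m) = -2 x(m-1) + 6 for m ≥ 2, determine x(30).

The fixed point is 6/(1 + 2) = 2, so x(m) - 2 = -2(x(m-1) - 2).
Hence x(m) = 1·(-2)^{m-1} + 2.
x(30) = 1·(-2)^{29} + 2 = 1·-536870912 + 2 = -536870910.

-536870910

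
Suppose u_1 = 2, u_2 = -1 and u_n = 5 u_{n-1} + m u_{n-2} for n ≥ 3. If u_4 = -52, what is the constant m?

u_3 = -5 + 2m
u_4 = -25 + 9m
So -25 + 9m = -52, giving m = -3.

-3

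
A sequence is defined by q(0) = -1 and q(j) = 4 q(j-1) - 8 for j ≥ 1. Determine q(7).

-60072

q(1) = 4*(-1) - 8 = -12
q(2) = 4*(-12) - 8 = -56
q(3) = 4*(-56) - 8 = -232
q(4) = 4*(-232) - 8 = -936
q(5) = 4*(-936) - 8 = -3752
q(6) = 4*(-3752) - 8 = -15016
q(7) = 4*(-15016) - 8 = -60072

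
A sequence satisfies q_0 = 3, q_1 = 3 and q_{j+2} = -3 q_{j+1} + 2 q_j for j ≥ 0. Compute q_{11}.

q_2 = -3*3 + 2*3 = -3
q_3 = -3*(-3) + 2*3 = 15
q_4 = -3*15 + 2*(-3) = -51
q_5 = -3*(-51) + 2*15 = 183
q_6 = -3*183 + 2*(-51) = -651
q_7 = -3*(-651) + 2*183 = 2319
q_8 = -3*2319 + 2*(-651) = -8259
q_9 = -3*(-8259) + 2*2319 = 29415
q_{10} = -3*29415 + 2*(-8259) = -104763
q_{11} = -3*(-104763) + 2*29415 = 373119

373119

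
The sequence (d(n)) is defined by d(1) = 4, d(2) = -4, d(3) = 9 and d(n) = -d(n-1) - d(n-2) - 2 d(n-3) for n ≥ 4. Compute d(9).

d(4) = -9 - (-4) - 2·4 = -13
d(5) = -(-13) - 9 - 2·(-4) = 12
d(6) = -12 - (-13) - 2·9 = -17
d(7) = -(-17) - 12 - 2·(-13) = 31
d(8) = -31 - (-17) - 2·12 = -38
d(9) = -(-38) - 31 - 2·(-17) = 41

41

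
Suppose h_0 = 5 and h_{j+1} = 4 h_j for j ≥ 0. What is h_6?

h_1 = 4·5 = 20
h_2 = 4·20 = 80
h_3 = 4·80 = 320
h_4 = 4·320 = 1280
h_5 = 4·1280 = 5120
h_6 = 4·5120 = 20480

20480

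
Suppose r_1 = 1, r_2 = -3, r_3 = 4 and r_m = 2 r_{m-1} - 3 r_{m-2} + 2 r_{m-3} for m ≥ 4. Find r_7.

-40

r_4 = 2(4) - 3(-3) + 2(1) = 19
r_5 = 2(19) - 3(4) + 2(-3) = 20
r_6 = 2(20) - 3(19) + 2(4) = -9
r_7 = 2(-9) - 3(20) + 2(19) = -40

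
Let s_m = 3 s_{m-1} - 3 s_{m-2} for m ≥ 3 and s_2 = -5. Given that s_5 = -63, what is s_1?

1

Let s_1 = y.
s_3 = -15 - 3y
s_4 = -30 - 9y
s_5 = -45 - 18y
So -45 - 18y = -63, giving y = 1.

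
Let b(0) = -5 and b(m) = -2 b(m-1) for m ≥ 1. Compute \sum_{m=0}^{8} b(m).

-855

b(1) = -2(-5) = 10
b(2) = -2(10) = -20
b(3) = -2(-20) = 40
b(4) = -2(40) = -80
b(5) = -2(-80) = 160
b(6) = -2(160) = -320
b(7) = -2(-320) = 640
b(8) = -2(640) = -1280
Sum = (-5) + 10 + (-20) + 40 + (-80) + 160 + (-320) + 640 + (-1280) = -855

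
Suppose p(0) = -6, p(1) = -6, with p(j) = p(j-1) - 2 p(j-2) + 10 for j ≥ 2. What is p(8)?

192

p(2) = (-6) - 2*(-6) + 10 = 16
p(3) = 16 - 2*(-6) + 10 = 38
p(4) = 38 - 2*16 + 10 = 16
p(5) = 16 - 2*38 + 10 = -50
p(6) = (-50) - 2*16 + 10 = -72
p(7) = (-72) - 2*(-50) + 10 = 38
p(8) = 38 - 2*(-72) + 10 = 192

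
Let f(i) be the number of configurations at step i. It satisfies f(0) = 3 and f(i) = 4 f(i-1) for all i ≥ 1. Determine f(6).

12288

f(1) = 4(3) = 12
f(2) = 4(12) = 48
f(3) = 4(48) = 192
f(4) = 4(192) = 768
f(5) = 4(768) = 3072
f(6) = 4(3072) = 12288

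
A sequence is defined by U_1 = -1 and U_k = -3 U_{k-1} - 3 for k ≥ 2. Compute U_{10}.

4920

U_2 = -3*(-1) - 3 = 0
U_3 = -3*0 - 3 = -3
U_4 = -3*(-3) - 3 = 6
U_5 = -3*6 - 3 = -21
U_6 = -3*(-21) - 3 = 60
U_7 = -3*60 - 3 = -183
U_8 = -3*(-183) - 3 = 546
U_9 = -3*546 - 3 = -1641
U_{10} = -3*(-1641) - 3 = 4920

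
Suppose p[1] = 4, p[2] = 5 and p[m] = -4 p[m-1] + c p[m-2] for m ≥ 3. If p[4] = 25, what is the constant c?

5

p[3] = -20 + 4c
p[4] = 80 - 11c
So 80 - 11c = 25, giving c = 5.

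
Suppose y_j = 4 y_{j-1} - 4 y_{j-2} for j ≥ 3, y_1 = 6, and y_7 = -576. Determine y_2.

Let y_2 = v.
y_3 = -24 + 4v
y_4 = -96 + 12v
y_5 = -288 + 32v
y_6 = -768 + 80v
y_7 = -1920 + 192v
So -1920 + 192v = -576, giving v = 7.

7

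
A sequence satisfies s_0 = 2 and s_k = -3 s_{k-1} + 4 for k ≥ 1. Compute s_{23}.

-94143178826

The fixed point is 4/(1 + 3) = 1, so s_k - 1 = -3(s_{k-1} - 1).
Hence s_k = 1·(-3)^k + 1.
s_{23} = 1·(-3)^{23} + 1 = 1·-94143178827 + 1 = -94143178826.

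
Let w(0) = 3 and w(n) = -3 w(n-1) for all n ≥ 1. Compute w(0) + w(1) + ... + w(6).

w(1) = -3(3) = -9
w(2) = -3(-9) = 27
w(3) = -3(27) = -81
w(4) = -3(-81) = 243
w(5) = -3(243) = -729
w(6) = -3(-729) = 2187
Sum = 3 + (-9) + 27 + (-81) + 243 + (-729) + 2187 = 1641

1641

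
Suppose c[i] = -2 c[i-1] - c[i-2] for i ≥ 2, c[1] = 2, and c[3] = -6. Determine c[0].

-6

Let c[0] = v.
c[2] = -4 - v
c[3] = 6 + 2v
So 6 + 2v = -6, giving v = -6.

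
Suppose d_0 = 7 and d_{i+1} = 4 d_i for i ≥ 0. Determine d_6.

28672

d_1 = 4·7 = 28
d_2 = 4·28 = 112
d_3 = 4·112 = 448
d_4 = 4·448 = 1792
d_5 = 4·1792 = 7168
d_6 = 4·7168 = 28672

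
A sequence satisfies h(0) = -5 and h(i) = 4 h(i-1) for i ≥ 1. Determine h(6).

h(1) = 4·(-5) = -20
h(2) = 4·(-20) = -80
h(3) = 4·(-80) = -320
h(4) = 4·(-320) = -1280
h(5) = 4·(-1280) = -5120
h(6) = 4·(-5120) = -20480

-20480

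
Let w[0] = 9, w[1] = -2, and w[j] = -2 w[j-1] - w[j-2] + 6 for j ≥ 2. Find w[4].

w[2] = -2*(-2) - 9 + 6 = 1
w[3] = -2*1 - (-2) + 6 = 6
w[4] = -2*6 - 1 + 6 = -7

-7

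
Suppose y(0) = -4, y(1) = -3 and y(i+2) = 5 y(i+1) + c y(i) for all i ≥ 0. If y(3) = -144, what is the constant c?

y(2) = -15 - 4c
y(3) = -75 - 23c
So -75 - 23c = -144, giving c = 3.

3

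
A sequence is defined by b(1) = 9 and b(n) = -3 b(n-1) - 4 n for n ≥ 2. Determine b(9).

b(2) = -3(9) - 8 = -35
b(3) = -3(-35) - 12 = 93
b(4) = -3(93) - 16 = -295
b(5) = -3(-295) - 20 = 865
b(6) = -3(865) - 24 = -2619
b(7) = -3(-2619) - 28 = 7829
b(8) = -3(7829) - 32 = -23519
b(9) = -3(-23519) - 36 = 70521

70521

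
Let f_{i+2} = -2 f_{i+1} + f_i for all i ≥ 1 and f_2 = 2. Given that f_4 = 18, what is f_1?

Let f_1 = w.
f_3 = -4 + w
f_4 = 10 - 2w
So 10 - 2w = 18, giving w = -4.

-4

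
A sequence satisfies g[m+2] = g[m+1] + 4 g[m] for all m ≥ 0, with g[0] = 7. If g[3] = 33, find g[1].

Let g[1] = y.
g[2] = 28 + y
g[3] = 28 + 5y
So 28 + 5y = 33, giving y = 1.

1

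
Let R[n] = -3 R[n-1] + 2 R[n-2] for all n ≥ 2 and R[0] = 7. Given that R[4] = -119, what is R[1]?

Let R[1] = z.
R[2] = 14 - 3z
R[3] = -42 + 11z
R[4] = 154 - 39z
So 154 - 39z = -119, giving z = 7.

7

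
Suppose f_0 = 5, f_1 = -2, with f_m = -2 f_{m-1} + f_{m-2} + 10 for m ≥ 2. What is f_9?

-6890

f_2 = -2*(-2) + 5 + 10 = 19
f_3 = -2*19 + (-2) + 10 = -30
f_4 = -2*(-30) + 19 + 10 = 89
f_5 = -2*89 + (-30) + 10 = -198
f_6 = -2*(-198) + 89 + 10 = 495
f_7 = -2*495 + (-198) + 10 = -1178
f_8 = -2*(-1178) + 495 + 10 = 2861
f_9 = -2*2861 + (-1178) + 10 = -6890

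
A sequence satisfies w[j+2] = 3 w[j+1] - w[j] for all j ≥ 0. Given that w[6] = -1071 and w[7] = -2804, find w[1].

-4

Rearranging, w[j-2] = -(w[j] - 3 w[j-1]).
w[5] = -(-2804 - 3·(-1071)) = -409
w[4] = -(-1071 - 3·(-409)) = -156
w[3] = -(-409 - 3·(-156)) = -59
w[2] = -(-156 - 3·(-59)) = -21
w[1] = -(-59 - 3·(-21)) = -4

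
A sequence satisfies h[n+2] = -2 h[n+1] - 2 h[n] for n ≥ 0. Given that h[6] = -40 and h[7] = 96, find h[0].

Rearranging, h[n-2] = (h[n] + 2 h[n-1]) / -2.
h[5] = (96 + 2(-40)) / -2 = 16/-2 = -8
h[4] = (-40 + 2(-8)) / -2 = -56/-2 = 28
h[3] = (-8 + 2(28)) / -2 = 48/-2 = -24
h[2] = (28 + 2(-24)) / -2 = -20/-2 = 10
h[1] = (-24 + 2(10)) / -2 = -4/-2 = 2
h[0] = (10 + 2(2)) / -2 = 14/-2 = -7

-7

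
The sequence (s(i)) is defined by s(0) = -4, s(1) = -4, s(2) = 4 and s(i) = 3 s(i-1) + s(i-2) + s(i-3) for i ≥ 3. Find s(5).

44

s(3) = 3*4 + (-4) + (-4) = 4
s(4) = 3*4 + 4 + (-4) = 12
s(5) = 3*12 + 4 + 4 = 44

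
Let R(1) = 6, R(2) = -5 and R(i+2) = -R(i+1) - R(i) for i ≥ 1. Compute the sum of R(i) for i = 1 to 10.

R(3) = -(-5) - 6 = -1
R(4) = -(-1) - (-5) = 6
R(5) = -6 - (-1) = -5
R(6) = -(-5) - 6 = -1
R(7) = -(-1) - (-5) = 6
R(8) = -6 - (-1) = -5
R(9) = -(-5) - 6 = -1
R(10) = -(-1) - (-5) = 6
Sum = 6 + (-5) + (-1) + 6 + (-5) + (-1) + 6 + (-5) + (-1) + 6 = 6

6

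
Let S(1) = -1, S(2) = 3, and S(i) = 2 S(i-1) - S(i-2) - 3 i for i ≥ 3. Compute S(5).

S(3) = 2*3 - (-1) - 9 = -2
S(4) = 2*(-2) - 3 - 12 = -19
S(5) = 2*(-19) - (-2) - 15 = -51

-51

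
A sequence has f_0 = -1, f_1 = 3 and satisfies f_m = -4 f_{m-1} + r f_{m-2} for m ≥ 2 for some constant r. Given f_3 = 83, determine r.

5

f_2 = -12 - r
f_3 = 48 + 7r
So 48 + 7r = 83, giving r = 5.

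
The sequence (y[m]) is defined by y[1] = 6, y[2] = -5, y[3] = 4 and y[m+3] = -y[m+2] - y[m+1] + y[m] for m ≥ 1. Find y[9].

42

y[4] = -4 - (-5) + 6 = 7
y[5] = -7 - 4 + (-5) = -16
y[6] = -(-16) - 7 + 4 = 13
y[7] = -13 - (-16) + 7 = 10
y[8] = -10 - 13 + (-16) = -39
y[9] = -(-39) - 10 + 13 = 42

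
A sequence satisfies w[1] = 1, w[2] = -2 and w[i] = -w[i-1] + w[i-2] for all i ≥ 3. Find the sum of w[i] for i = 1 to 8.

w[3] = -(-2) + 1 = 3
w[4] = -3 + (-2) = -5
w[5] = -(-5) + 3 = 8
w[6] = -8 + (-5) = -13
w[7] = -(-13) + 8 = 21
w[8] = -21 + (-13) = -34
Sum = 1 + (-2) + 3 + (-5) + 8 + (-13) + 21 + (-34) = -21

-21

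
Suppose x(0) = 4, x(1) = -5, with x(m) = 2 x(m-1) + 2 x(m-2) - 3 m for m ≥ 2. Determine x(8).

x(2) = 2·(-5) + 2·4 - 6 = -8
x(3) = 2·(-8) + 2·(-5) - 9 = -35
x(4) = 2·(-35) + 2·(-8) - 12 = -98
x(5) = 2·(-98) + 2·(-35) - 15 = -281
x(6) = 2·(-281) + 2·(-98) - 18 = -776
x(7) = 2·(-776) + 2·(-281) - 21 = -2135
x(8) = 2·(-2135) + 2·(-776) - 24 = -5846

-5846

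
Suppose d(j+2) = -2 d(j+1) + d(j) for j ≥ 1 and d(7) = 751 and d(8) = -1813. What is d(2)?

-7

Rearranging, d(j-2) = d(j) + 2 d(j-1).
d(6) = -1813 + 2·751 = -311
d(5) = 751 + 2·(-311) = 129
d(4) = -311 + 2·129 = -53
d(3) = 129 + 2·(-53) = 23
d(2) = -53 + 2·23 = -7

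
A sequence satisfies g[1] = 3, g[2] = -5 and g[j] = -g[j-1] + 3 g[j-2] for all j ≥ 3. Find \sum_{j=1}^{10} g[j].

g[3] = -(-5) + 3*3 = 14
g[4] = -14 + 3*(-5) = -29
g[5] = -(-29) + 3*14 = 71
g[6] = -71 + 3*(-29) = -158
g[7] = -(-158) + 3*71 = 371
g[8] = -371 + 3*(-158) = -845
g[9] = -(-845) + 3*371 = 1958
g[10] = -1958 + 3*(-845) = -4493
Sum = 3 + (-5) + 14 + (-29) + 71 + (-158) + 371 + (-845) + 1958 + (-4493) = -3113

-3113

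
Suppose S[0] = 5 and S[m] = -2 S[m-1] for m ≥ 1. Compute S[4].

80

S[1] = -2·5 = -10
S[2] = -2·(-10) = 20
S[3] = -2·20 = -40
S[4] = -2·(-40) = 80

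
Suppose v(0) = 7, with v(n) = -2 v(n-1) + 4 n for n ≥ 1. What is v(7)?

v(1) = -2(7) + 4 = -10
v(2) = -2(-10) + 8 = 28
v(3) = -2(28) + 12 = -44
v(4) = -2(-44) + 16 = 104
v(5) = -2(104) + 20 = -188
v(6) = -2(-188) + 24 = 400
v(7) = -2(400) + 28 = -772

-772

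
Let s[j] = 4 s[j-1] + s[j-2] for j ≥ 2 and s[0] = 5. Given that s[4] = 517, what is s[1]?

6

Let s[1] = y.
s[2] = 5 + 4y
s[3] = 20 + 17y
s[4] = 85 + 72y
So 85 + 72y = 517, giving y = 6.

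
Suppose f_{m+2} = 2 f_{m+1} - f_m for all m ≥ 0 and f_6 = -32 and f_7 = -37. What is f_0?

Rearranging, f_{m-2} = -(f_m - 2 f_{m-1}).
f_5 = -(-37 - 2(-32)) = -27
f_4 = -(-32 - 2(-27)) = -22
f_3 = -(-27 - 2(-22)) = -17
f_2 = -(-22 - 2(-17)) = -12
f_1 = -(-17 - 2(-12)) = -7
f_0 = -(-12 - 2(-7)) = -2

-2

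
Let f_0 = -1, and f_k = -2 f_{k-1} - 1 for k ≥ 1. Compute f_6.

f_1 = -2(-1) - 1 = 1
f_2 = -2(1) - 1 = -3
f_3 = -2(-3) - 1 = 5
f_4 = -2(5) - 1 = -11
f_5 = -2(-11) - 1 = 21
f_6 = -2(21) - 1 = -43

-43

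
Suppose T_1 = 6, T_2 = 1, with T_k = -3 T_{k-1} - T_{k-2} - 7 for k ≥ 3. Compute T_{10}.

T_3 = -3(1) - 6 - 7 = -16
T_4 = -3(-16) - 1 - 7 = 40
T_5 = -3(40) - (-16) - 7 = -111
T_6 = -3(-111) - 40 - 7 = 286
T_7 = -3(286) - (-111) - 7 = -754
T_8 = -3(-754) - 286 - 7 = 1969
T_9 = -3(1969) - (-754) - 7 = -5160
T_{10} = -3(-5160) - 1969 - 7 = 13504

13504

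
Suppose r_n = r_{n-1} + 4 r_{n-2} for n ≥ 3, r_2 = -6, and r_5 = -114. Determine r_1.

Let r_1 = y.
r_3 = -6 + 4y
r_4 = -30 + 4y
r_5 = -54 + 20y
So -54 + 20y = -114, giving y = -3.

-3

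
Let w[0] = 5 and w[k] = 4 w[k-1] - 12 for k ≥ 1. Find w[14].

268435460

The fixed point is -12/(1 - 4) = 4, so w[k] - 4 = 4(w[k-1] - 4).
Hence w[k] = 1·4^k + 4.
w[14] = 1·4^{14} + 4 = 1·268435456 + 4 = 268435460.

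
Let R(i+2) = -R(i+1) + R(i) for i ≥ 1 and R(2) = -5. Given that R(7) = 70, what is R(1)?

Let R(1) = v.
R(3) = 5 + v
R(4) = -10 - v
R(5) = 15 + 2v
R(6) = -25 - 3v
R(7) = 40 + 5v
So 40 + 5v = 70, giving v = 6.

6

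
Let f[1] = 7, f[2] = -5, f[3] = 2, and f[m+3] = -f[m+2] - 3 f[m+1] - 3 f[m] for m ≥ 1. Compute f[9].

f[4] = -2 - 3(-5) - 3(7) = -8
f[5] = -(-8) - 3(2) - 3(-5) = 17
f[6] = -17 - 3(-8) - 3(2) = 1
f[7] = -1 - 3(17) - 3(-8) = -28
f[8] = -(-28) - 3(1) - 3(17) = -26
f[9] = -(-26) - 3(-28) - 3(1) = 107

107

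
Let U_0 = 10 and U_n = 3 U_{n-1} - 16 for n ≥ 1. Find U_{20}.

The fixed point is -16/(1 - 3) = 8, so U_n - 8 = 3(U_{n-1} - 8).
Hence U_n = 2·3^n + 8.
U_{20} = 2·3^{20} + 8 = 2·3486784401 + 8 = 6973568810.

6973568810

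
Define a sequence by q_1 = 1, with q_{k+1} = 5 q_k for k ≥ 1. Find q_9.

q_2 = 5(1) = 5
q_3 = 5(5) = 25
q_4 = 5(25) = 125
q_5 = 5(125) = 625
q_6 = 5(625) = 3125
q_7 = 5(3125) = 15625
q_8 = 5(15625) = 78125
q_9 = 5(78125) = 390625

390625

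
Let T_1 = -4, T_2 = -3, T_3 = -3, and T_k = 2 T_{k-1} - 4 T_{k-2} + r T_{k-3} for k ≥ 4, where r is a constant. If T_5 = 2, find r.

2

T_4 = 6 - 4r
T_5 = 24 - 11r
So 24 - 11r = 2, giving r = 2.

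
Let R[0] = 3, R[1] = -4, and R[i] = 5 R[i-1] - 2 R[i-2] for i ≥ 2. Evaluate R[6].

-11614

R[2] = 5(-4) - 2(3) = -26
R[3] = 5(-26) - 2(-4) = -122
R[4] = 5(-122) - 2(-26) = -558
R[5] = 5(-558) - 2(-122) = -2546
R[6] = 5(-2546) - 2(-558) = -11614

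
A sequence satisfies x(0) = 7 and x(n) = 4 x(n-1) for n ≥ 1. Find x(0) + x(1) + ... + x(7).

x(1) = 4(7) = 28
x(2) = 4(28) = 112
x(3) = 4(112) = 448
x(4) = 4(448) = 1792
x(5) = 4(1792) = 7168
x(6) = 4(7168) = 28672
x(7) = 4(28672) = 114688
Sum = 7 + 28 + 112 + 448 + 1792 + 7168 + 28672 + 114688 = 152915

152915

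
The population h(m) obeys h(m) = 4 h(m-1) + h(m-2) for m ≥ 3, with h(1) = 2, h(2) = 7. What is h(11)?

3108558

h(3) = 4*7 + 2 = 30
h(4) = 4*30 + 7 = 127
h(5) = 4*127 + 30 = 538
h(6) = 4*538 + 127 = 2279
h(7) = 4*2279 + 538 = 9654
h(8) = 4*9654 + 2279 = 40895
h(9) = 4*40895 + 9654 = 173234
h(10) = 4*173234 + 40895 = 733831
h(11) = 4*733831 + 173234 = 3108558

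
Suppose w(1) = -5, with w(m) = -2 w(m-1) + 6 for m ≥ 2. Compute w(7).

-446

w(2) = -2·(-5) + 6 = 16
w(3) = -2·16 + 6 = -26
w(4) = -2·(-26) + 6 = 58
w(5) = -2·58 + 6 = -110
w(6) = -2·(-110) + 6 = 226
w(7) = -2·226 + 6 = -446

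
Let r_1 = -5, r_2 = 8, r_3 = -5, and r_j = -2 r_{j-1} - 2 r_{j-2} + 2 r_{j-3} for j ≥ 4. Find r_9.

-716

r_4 = -2(-5) - 2(8) + 2(-5) = -16
r_5 = -2(-16) - 2(-5) + 2(8) = 58
r_6 = -2(58) - 2(-16) + 2(-5) = -94
r_7 = -2(-94) - 2(58) + 2(-16) = 40
r_8 = -2(40) - 2(-94) + 2(58) = 224
r_9 = -2(224) - 2(40) + 2(-94) = -716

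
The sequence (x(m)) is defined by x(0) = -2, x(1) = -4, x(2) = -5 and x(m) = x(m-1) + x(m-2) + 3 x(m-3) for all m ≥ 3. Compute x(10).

x(3) = (-5) + (-4) + 3(-2) = -15
x(4) = (-15) + (-5) + 3(-4) = -32
x(5) = (-32) + (-15) + 3(-5) = -62
x(6) = (-62) + (-32) + 3(-15) = -139
x(7) = (-139) + (-62) + 3(-32) = -297
x(8) = (-297) + (-139) + 3(-62) = -622
x(9) = (-622) + (-297) + 3(-139) = -1336
x(10) = (-1336) + (-622) + 3(-297) = -2849

-2849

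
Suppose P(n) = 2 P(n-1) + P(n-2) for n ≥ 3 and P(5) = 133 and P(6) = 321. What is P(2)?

9

Rearranging, P(n-2) = P(n) - 2 P(n-1).
P(4) = 321 - 2·133 = 55
P(3) = 133 - 2·55 = 23
P(2) = 55 - 2·23 = 9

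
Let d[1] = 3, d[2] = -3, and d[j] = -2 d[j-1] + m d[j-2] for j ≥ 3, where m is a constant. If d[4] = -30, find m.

d[3] = 6 + 3m
d[4] = -12 - 9m
So -12 - 9m = -30, giving m = 2.

2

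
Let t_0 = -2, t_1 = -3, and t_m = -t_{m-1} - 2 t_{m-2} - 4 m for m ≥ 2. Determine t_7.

-21

t_2 = -(-3) - 2(-2) - 8 = -1
t_3 = -(-1) - 2(-3) - 12 = -5
t_4 = -(-5) - 2(-1) - 16 = -9
t_5 = -(-9) - 2(-5) - 20 = -1
t_6 = -(-1) - 2(-9) - 24 = -5
t_7 = -(-5) - 2(-1) - 28 = -21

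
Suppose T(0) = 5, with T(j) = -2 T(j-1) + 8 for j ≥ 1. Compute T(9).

T(1) = -2·5 + 8 = -2
T(2) = -2·(-2) + 8 = 12
T(3) = -2·12 + 8 = -16
T(4) = -2·(-16) + 8 = 40
T(5) = -2·40 + 8 = -72
T(6) = -2·(-72) + 8 = 152
T(7) = -2·152 + 8 = -296
T(8) = -2·(-296) + 8 = 600
T(9) = -2·600 + 8 = -1192

-1192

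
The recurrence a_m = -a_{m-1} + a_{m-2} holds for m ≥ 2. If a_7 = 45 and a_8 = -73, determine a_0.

-4

Rearranging, a_{m-2} = a_m + a_{m-1}.
a_6 = -73 + 45 = -28
a_5 = 45 + (-28) = 17
a_4 = -28 + 17 = -11
a_3 = 17 + (-11) = 6
a_2 = -11 + 6 = -5
a_1 = 6 + (-5) = 1
a_0 = -5 + 1 = -4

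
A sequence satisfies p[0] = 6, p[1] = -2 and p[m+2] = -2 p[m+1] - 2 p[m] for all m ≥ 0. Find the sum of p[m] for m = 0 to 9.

16

p[2] = -2(-2) - 2(6) = -8
p[3] = -2(-8) - 2(-2) = 20
p[4] = -2(20) - 2(-8) = -24
p[5] = -2(-24) - 2(20) = 8
p[6] = -2(8) - 2(-24) = 32
p[7] = -2(32) - 2(8) = -80
p[8] = -2(-80) - 2(32) = 96
p[9] = -2(96) - 2(-80) = -32
Sum = 6 + (-2) + (-8) + 20 + (-24) + 8 + 32 + (-80) + 96 + (-32) = 16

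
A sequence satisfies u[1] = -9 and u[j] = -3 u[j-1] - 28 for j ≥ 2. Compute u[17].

The fixed point is -28/(1 + 3) = -7, so u[j] + 7 = -3(u[j-1] + 7).
Hence u[j] = -2·(-3)^{j-1} - 7.
u[17] = -2·(-3)^{16} - 7 = -2·43046721 - 7 = -86093449.

-86093449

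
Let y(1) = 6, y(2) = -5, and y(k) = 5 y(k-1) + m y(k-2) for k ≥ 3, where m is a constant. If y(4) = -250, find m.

y(3) = -25 + 6m
y(4) = -125 + 25m
So -125 + 25m = -250, giving m = -5.

-5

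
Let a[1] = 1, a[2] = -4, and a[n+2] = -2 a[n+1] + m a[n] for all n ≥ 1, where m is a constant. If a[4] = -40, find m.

a[3] = 8 + m
a[4] = -16 - 6m
So -16 - 6m = -40, giving m = 4.

4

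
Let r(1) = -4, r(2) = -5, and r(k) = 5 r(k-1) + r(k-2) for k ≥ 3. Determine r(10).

-2940710

r(3) = 5·(-5) + (-4) = -29
r(4) = 5·(-29) + (-5) = -150
r(5) = 5·(-150) + (-29) = -779
r(6) = 5·(-779) + (-150) = -4045
r(7) = 5·(-4045) + (-779) = -21004
r(8) = 5·(-21004) + (-4045) = -109065
r(9) = 5·(-109065) + (-21004) = -566329
r(10) = 5·(-566329) + (-109065) = -2940710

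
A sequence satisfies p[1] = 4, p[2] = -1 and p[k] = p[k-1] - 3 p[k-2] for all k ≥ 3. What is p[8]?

-205

p[3] = (-1) - 3·4 = -13
p[4] = (-13) - 3·(-1) = -10
p[5] = (-10) - 3·(-13) = 29
p[6] = 29 - 3·(-10) = 59
p[7] = 59 - 3·29 = -28
p[8] = (-28) - 3·59 = -205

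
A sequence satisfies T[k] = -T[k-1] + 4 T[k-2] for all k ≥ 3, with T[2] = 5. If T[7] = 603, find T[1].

Let T[1] = w.
T[3] = -5 + 4w
T[4] = 25 - 4w
T[5] = -45 + 20w
T[6] = 145 - 36w
T[7] = -325 + 116w
So -325 + 116w = 603, giving w = 8.

8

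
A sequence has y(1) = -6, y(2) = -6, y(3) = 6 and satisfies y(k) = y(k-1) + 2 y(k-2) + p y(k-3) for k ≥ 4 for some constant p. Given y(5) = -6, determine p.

y(4) = -6 - 6p
y(5) = 6 - 12p
So 6 - 12p = -6, giving p = 1.

1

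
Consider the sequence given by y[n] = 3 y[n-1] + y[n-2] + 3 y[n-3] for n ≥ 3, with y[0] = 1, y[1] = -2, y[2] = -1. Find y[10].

-23485

y[3] = 3(-1) + (-2) + 3(1) = -2
y[4] = 3(-2) + (-1) + 3(-2) = -13
y[5] = 3(-13) + (-2) + 3(-1) = -44
y[6] = 3(-44) + (-13) + 3(-2) = -151
y[7] = 3(-151) + (-44) + 3(-13) = -536
y[8] = 3(-536) + (-151) + 3(-44) = -1891
y[9] = 3(-1891) + (-536) + 3(-151) = -6662
y[10] = 3(-6662) + (-1891) + 3(-536) = -23485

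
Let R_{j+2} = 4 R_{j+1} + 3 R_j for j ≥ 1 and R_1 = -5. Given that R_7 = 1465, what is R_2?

Let R_2 = z.
R_3 = -15 + 4z
R_4 = -60 + 19z
R_5 = -285 + 88z
R_6 = -1320 + 409z
R_7 = -6135 + 1900z
So -6135 + 1900z = 1465, giving z = 4.

4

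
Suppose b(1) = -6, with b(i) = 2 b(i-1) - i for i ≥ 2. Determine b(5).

-137

b(2) = 2·(-6) - 2 = -14
b(3) = 2·(-14) - 3 = -31
b(4) = 2·(-31) - 4 = -66
b(5) = 2·(-66) - 5 = -137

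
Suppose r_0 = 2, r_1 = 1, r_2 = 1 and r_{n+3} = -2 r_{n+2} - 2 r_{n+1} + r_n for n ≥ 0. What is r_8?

r_3 = -2*1 - 2*1 + 2 = -2
r_4 = -2*(-2) - 2*1 + 1 = 3
r_5 = -2*3 - 2*(-2) + 1 = -1
r_6 = -2*(-1) - 2*3 + (-2) = -6
r_7 = -2*(-6) - 2*(-1) + 3 = 17
r_8 = -2*17 - 2*(-6) + (-1) = -23

-23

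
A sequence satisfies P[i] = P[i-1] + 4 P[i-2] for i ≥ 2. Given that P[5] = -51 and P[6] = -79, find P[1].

-3

Rearranging, P[i-2] = (P[i] - P[i-1]) / 4.
P[4] = (-79 - (-51)) / 4 = -28/4 = -7
P[3] = (-51 - (-7)) / 4 = -44/4 = -11
P[2] = (-7 - (-11)) / 4 = 4/4 = 1
P[1] = (-11 - 1) / 4 = -12/4 = -3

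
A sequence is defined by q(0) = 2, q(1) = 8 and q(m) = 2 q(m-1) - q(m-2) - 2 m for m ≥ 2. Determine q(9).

q(2) = 2(8) - 2 - 4 = 10
q(3) = 2(10) - 8 - 6 = 6
q(4) = 2(6) - 10 - 8 = -6
q(5) = 2(-6) - 6 - 10 = -28
q(6) = 2(-28) - (-6) - 12 = -62
q(7) = 2(-62) - (-28) - 14 = -110
q(8) = 2(-110) - (-62) - 16 = -174
q(9) = 2(-174) - (-110) - 18 = -256

-256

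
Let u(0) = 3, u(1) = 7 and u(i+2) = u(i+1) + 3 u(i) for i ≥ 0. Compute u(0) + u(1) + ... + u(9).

u(2) = 7 + 3(3) = 16
u(3) = 16 + 3(7) = 37
u(4) = 37 + 3(16) = 85
u(5) = 85 + 3(37) = 196
u(6) = 196 + 3(85) = 451
u(7) = 451 + 3(196) = 1039
u(8) = 1039 + 3(451) = 2392
u(9) = 2392 + 3(1039) = 5509
Sum = 3 + 7 + 16 + 37 + 85 + 196 + 451 + 1039 + 2392 + 5509 = 9735

9735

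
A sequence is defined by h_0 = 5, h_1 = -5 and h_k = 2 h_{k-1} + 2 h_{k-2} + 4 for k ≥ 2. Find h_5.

40

h_2 = 2*(-5) + 2*5 + 4 = 4
h_3 = 2*4 + 2*(-5) + 4 = 2
h_4 = 2*2 + 2*4 + 4 = 16
h_5 = 2*16 + 2*2 + 4 = 40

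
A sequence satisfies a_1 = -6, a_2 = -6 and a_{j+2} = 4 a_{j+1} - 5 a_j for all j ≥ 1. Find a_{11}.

a_3 = 4*(-6) - 5*(-6) = 6
a_4 = 4*6 - 5*(-6) = 54
a_5 = 4*54 - 5*6 = 186
a_6 = 4*186 - 5*54 = 474
a_7 = 4*474 - 5*186 = 966
a_8 = 4*966 - 5*474 = 1494
a_9 = 4*1494 - 5*966 = 1146
a_{10} = 4*1146 - 5*1494 = -2886
a_{11} = 4*(-2886) - 5*1146 = -17274

-17274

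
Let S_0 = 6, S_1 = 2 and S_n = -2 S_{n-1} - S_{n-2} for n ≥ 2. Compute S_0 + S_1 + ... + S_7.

32

S_2 = -2*2 - 6 = -10
S_3 = -2*(-10) - 2 = 18
S_4 = -2*18 - (-10) = -26
S_5 = -2*(-26) - 18 = 34
S_6 = -2*34 - (-26) = -42
S_7 = -2*(-42) - 34 = 50
Sum = 6 + 2 + (-10) + 18 + (-26) + 34 + (-42) + 50 = 32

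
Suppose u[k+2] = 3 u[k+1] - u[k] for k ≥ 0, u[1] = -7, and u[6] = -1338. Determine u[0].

6

Let u[0] = y.
u[2] = -21 - y
u[3] = -56 - 3y
u[4] = -147 - 8y
u[5] = -385 - 21y
u[6] = -1008 - 55y
So -1008 - 55y = -1338, giving y = 6.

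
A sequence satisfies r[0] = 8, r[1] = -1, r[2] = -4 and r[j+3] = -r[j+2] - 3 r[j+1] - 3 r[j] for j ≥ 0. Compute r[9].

r[3] = -(-4) - 3·(-1) - 3·8 = -17
r[4] = -(-17) - 3·(-4) - 3·(-1) = 32
r[5] = -32 - 3·(-17) - 3·(-4) = 31
r[6] = -31 - 3·32 - 3·(-17) = -76
r[7] = -(-76) - 3·31 - 3·32 = -113
r[8] = -(-113) - 3·(-76) - 3·31 = 248
r[9] = -248 - 3·(-113) - 3·(-76) = 319

319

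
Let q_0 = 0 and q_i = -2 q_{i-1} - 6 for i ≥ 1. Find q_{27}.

-268435458

The fixed point is -6/(1 + 2) = -2, so q_i + 2 = -2(q_{i-1} + 2).
Hence q_i = 2·(-2)^i - 2.
q_{27} = 2·(-2)^{27} - 2 = 2·-134217728 - 2 = -268435458.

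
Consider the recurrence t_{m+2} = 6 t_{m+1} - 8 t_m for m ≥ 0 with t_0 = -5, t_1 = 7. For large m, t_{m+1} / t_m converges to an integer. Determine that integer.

4

The characteristic equation is r^2 - 6r + 8 = 0, which factors as (r - 4)(r - 2) = 0.
So the roots are 4 and 2. Since |4| > |2| and the coefficient of 4^m is non-zero, the ratio tends to 4.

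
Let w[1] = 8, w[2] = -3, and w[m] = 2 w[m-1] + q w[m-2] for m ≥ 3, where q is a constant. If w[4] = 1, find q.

1

w[3] = -6 + 8q
w[4] = -12 + 13q
So -12 + 13q = 1, giving q = 1.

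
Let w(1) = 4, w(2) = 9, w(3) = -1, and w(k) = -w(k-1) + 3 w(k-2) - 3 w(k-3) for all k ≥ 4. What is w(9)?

-1852

w(4) = -(-1) + 3(9) - 3(4) = 16
w(5) = -16 + 3(-1) - 3(9) = -46
w(6) = -(-46) + 3(16) - 3(-1) = 97
w(7) = -97 + 3(-46) - 3(16) = -283
w(8) = -(-283) + 3(97) - 3(-46) = 712
w(9) = -712 + 3(-283) - 3(97) = -1852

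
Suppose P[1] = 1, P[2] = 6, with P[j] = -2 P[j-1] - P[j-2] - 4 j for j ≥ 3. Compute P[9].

P[3] = -2*6 - 1 - 12 = -25
P[4] = -2*(-25) - 6 - 16 = 28
P[5] = -2*28 - (-25) - 20 = -51
P[6] = -2*(-51) - 28 - 24 = 50
P[7] = -2*50 - (-51) - 28 = -77
P[8] = -2*(-77) - 50 - 32 = 72
P[9] = -2*72 - (-77) - 36 = -103

-103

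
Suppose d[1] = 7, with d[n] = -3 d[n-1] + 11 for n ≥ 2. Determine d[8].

d[2] = -3·7 + 11 = -10
d[3] = -3·(-10) + 11 = 41
d[4] = -3·41 + 11 = -112
d[5] = -3·(-112) + 11 = 347
d[6] = -3·347 + 11 = -1030
d[7] = -3·(-1030) + 11 = 3101
d[8] = -3·3101 + 11 = -9292

-9292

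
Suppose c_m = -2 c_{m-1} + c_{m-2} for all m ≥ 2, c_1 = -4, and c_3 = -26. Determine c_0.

Let c_0 = y.
c_2 = 8 + y
c_3 = -20 - 2y
So -20 - 2y = -26, giving y = 3.

3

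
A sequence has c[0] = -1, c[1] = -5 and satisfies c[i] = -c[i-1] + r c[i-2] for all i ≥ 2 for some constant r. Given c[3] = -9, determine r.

c[2] = 5 - r
c[3] = -5 - 4r
So -5 - 4r = -9, giving r = 1.

1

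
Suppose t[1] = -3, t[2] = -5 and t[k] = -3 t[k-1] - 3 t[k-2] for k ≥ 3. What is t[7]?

81

t[3] = -3·(-5) - 3·(-3) = 24
t[4] = -3·24 - 3·(-5) = -57
t[5] = -3·(-57) - 3·24 = 99
t[6] = -3·99 - 3·(-57) = -126
t[7] = -3·(-126) - 3·99 = 81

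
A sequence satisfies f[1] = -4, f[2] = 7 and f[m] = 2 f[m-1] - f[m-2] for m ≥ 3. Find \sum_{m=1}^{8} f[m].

276

f[3] = 2*7 - (-4) = 18
f[4] = 2*18 - 7 = 29
f[5] = 2*29 - 18 = 40
f[6] = 2*40 - 29 = 51
f[7] = 2*51 - 40 = 62
f[8] = 2*62 - 51 = 73
Sum = (-4) + 7 + 18 + 29 + 40 + 51 + 62 + 73 = 276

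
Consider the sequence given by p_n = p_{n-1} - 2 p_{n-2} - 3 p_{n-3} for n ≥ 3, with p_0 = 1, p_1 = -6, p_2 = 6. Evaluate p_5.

p_3 = 6 - 2·(-6) - 3·1 = 15
p_4 = 15 - 2·6 - 3·(-6) = 21
p_5 = 21 - 2·15 - 3·6 = -27

-27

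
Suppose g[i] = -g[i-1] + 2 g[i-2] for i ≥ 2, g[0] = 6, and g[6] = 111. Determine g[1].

Let g[1] = x.
g[2] = 12 - x
g[3] = -12 + 3x
g[4] = 36 - 5x
g[5] = -60 + 11x
g[6] = 132 - 21x
So 132 - 21x = 111, giving x = 1.

1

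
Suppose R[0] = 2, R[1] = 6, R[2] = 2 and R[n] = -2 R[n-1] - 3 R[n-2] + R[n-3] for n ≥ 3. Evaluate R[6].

-104

R[3] = -2·2 - 3·6 + 2 = -20
R[4] = -2·(-20) - 3·2 + 6 = 40
R[5] = -2·40 - 3·(-20) + 2 = -18
R[6] = -2·(-18) - 3·40 + (-20) = -104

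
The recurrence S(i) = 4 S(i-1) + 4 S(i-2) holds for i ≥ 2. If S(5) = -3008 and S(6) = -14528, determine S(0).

-3

Rearranging, S(i-2) = (S(i) - 4 S(i-1)) / 4.
S(4) = (-14528 - 4(-3008)) / 4 = -2496/4 = -624
S(3) = (-3008 - 4(-624)) / 4 = -512/4 = -128
S(2) = (-624 - 4(-128)) / 4 = -112/4 = -28
S(1) = (-128 - 4(-28)) / 4 = -16/4 = -4
S(0) = (-28 - 4(-4)) / 4 = -12/4 = -3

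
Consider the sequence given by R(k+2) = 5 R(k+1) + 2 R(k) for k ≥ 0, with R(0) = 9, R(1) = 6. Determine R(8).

1129404

R(2) = 5·6 + 2·9 = 48
R(3) = 5·48 + 2·6 = 252
R(4) = 5·252 + 2·48 = 1356
R(5) = 5·1356 + 2·252 = 7284
R(6) = 5·7284 + 2·1356 = 39132
R(7) = 5·39132 + 2·7284 = 210228
R(8) = 5·210228 + 2·39132 = 1129404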